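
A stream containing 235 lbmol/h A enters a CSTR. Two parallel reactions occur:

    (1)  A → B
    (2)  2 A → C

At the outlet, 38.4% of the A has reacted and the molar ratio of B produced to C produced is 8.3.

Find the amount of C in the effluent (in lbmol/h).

8.76 lbmol/h

Conversion of A: A consumed = 0.384 × 235 = 90.24 lbmol/h = 1ξ₁ + 2ξ₂.
Selectivity: 1ξ₁ / (1ξ₂) = 8.3 → ξ₁ = 8.3 ξ₂.
Substitute: (1·8.3 + 2) ξ₂ = 90.24 → ξ₂ = 8.761 lbmol/h, ξ₁ = 72.72 lbmol/h.
Outlet amounts (n = n₀ + Σ ν·ξ):
  A: 235 − 1(72.72) − 2(8.761) = 144.8
  B: 0 + 1(72.72) = 72.72
  C: 0 + 1(8.761) = 8.761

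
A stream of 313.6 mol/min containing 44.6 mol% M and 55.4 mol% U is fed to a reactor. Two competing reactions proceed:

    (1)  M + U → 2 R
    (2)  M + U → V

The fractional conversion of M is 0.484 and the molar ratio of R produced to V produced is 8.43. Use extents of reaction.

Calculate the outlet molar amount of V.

Conversion of M: M consumed = 0.484 × 139.9 = 67.69 mol/min = 1ξ₁ + 1ξ₂.
Selectivity: 2ξ₁ / (1ξ₂) = 8.43 → ξ₁ = 4.215 ξ₂.
Substitute: (1·4.215 + 1) ξ₂ = 67.69 → ξ₂ = 12.98 mol/min, ξ₁ = 54.71 mol/min.
Outlet amounts (n = n₀ + Σ ν·ξ):
  M: 139.9 − 1(54.71) − 1(12.98) = 72.17
  U: 173.7 − 1(54.71) − 1(12.98) = 106
  R: 0 + 2(54.71) = 109.4
  V: 0 + 1(12.98) = 12.98

13 mol/min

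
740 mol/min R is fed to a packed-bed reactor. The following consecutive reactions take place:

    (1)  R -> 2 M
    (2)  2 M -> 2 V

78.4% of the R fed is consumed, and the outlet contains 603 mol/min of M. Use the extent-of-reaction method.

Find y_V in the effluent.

Conversion of R: R consumed = 1ξ₁ = 0.784 × 740 → ξ₁ = 580.2 mol/min.
M balance: n_M = 0 + 2ξ₁ − 2ξ₂ = 603 → ξ₂ = (2·580.2 − 603)/2 = 278.7 mol/min.
Outlet amounts (n = n₀ + Σ ν·ξ):
  R: 740 − 1(580.2) = 159.8
  M: 0 + 2(580.2) − 2(278.7) = 603
  V: 0 + 2(278.7) = 557.3
Total out = 1320 mol/min; y_V = 557.3 / 1320 = 0.4222.

0.422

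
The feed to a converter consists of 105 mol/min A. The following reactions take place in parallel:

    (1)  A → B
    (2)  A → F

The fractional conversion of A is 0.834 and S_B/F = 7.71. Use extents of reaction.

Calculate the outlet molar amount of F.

10.1 mol/min

Conversion of A: A consumed = 0.834 × 105 = 87.57 mol/min = 1ξ₁ + 1ξ₂.
Selectivity: 1ξ₁ / (1ξ₂) = 7.71 → ξ₁ = 7.71 ξ₂.
Substitute: (1·7.71 + 1) ξ₂ = 87.57 → ξ₂ = 10.05 mol/min, ξ₁ = 77.52 mol/min.
Outlet amounts (n = n₀ + Σ ν·ξ):
  A: 105 − 1(77.52) − 1(10.05) = 17.43
  B: 0 + 1(77.52) = 77.52
  F: 0 + 1(10.05) = 10.05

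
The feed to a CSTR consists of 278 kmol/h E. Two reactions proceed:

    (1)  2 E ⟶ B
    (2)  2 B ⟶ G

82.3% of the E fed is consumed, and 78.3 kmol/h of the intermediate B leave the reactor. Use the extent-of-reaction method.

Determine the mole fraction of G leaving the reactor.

Conversion of E: E consumed = 2ξ₁ = 0.823 × 278 → ξ₁ = 114.4 kmol/h.
B balance: n_B = 0 + 1ξ₁ − 2ξ₂ = 78.3 → ξ₂ = (1·114.4 − 78.3)/2 = 18.05 kmol/h.
Outlet amounts (n = n₀ + Σ ν·ξ):
  E: 278 − 2(114.4) = 49.21
  B: 0 + 1(114.4) − 2(18.05) = 78.3
  G: 0 + 1(18.05) = 18.05
Total out = 145.6 kmol/h; y_G = 18.05 / 145.6 = 0.124.

0.124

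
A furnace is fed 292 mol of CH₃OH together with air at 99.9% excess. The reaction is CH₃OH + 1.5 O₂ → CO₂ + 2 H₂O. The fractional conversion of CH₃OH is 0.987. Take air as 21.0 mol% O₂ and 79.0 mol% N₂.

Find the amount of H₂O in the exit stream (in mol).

576 mol

Stoichiometric O₂ = 1.5 × 292 = 438 mol; O₂ fed = 438 × 1.999 = 875.6 mol.
N₂ fed = 875.6 × 79/21 = 3294 mol.
Fuel reacted = 0.987 × 292 → ξ = 288.2 mol.
Outlet (n = n₀ + ν ξ):
  CH₃OH: 292 − 1(288.2) = 3.796
  O₂: 875.6 − 1.5(288.2) = 443.3
  N₂: 3294 (inert)
  CO₂: 0 + 1(288.2) = 288.2
  H₂O: 0 + 2(288.2) = 576.4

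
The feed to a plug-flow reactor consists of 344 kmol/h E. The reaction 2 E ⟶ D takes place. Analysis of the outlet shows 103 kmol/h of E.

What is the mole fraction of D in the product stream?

For E: n = n₀ − 2ξ → 103 = 344 − 2ξ, giving ξ = 120.5 kmol/h.
Outlet amounts (n = n₀ + ν ξ):
  E: 344 − 2(120.5) = 103
  D: 0 + 1(120.5) = 120.5
Total out = 223.5 kmol/h; y_D = 120.5 / 223.5 = 0.5391.

0.539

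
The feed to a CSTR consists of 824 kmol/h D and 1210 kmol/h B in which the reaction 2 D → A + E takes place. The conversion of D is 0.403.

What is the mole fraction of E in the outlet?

D reacted = 0.403 × 824 = 332.1 kmol/h; ν_D = −2, so ξ = 332.1/2 = 166 kmol/h.
Outlet amounts (n = n₀ + ν ξ):
  D: 824 − 2(166) = 491.9
  A: 0 + 1(166) = 166
  E: 0 + 1(166) = 166
  B: 1210 (inert)
Total out = 2034 kmol/h; y_E = 166 / 2034 = 0.08163.

0.0816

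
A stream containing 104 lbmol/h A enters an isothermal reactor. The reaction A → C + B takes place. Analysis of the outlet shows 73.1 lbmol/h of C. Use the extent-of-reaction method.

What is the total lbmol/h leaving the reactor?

177 lbmol/h

For C: n = n₀ + 1ξ → 73.1 = 0 + 1ξ, giving ξ = 73.1 lbmol/h.
Outlet amounts (n = n₀ + ν ξ):
  A: 104 − 1(73.1) = 30.9
  C: 0 + 1(73.1) = 73.1
  B: 0 + 1(73.1) = 73.1
Total out = 30.9 + 73.1 + 73.1 = 177.1 lbmol/h.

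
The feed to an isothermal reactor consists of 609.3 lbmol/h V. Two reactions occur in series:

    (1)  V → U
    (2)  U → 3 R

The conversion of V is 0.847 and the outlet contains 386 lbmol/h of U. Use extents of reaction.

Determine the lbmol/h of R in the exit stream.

390 lbmol/h

Conversion of V: V consumed = 1ξ₁ = 0.847 × 609.3 → ξ₁ = 516.1 lbmol/h.
U balance: n_U = 0 + 1ξ₁ − 1ξ₂ = 386 → ξ₂ = (1·516.1 − 386)/1 = 130.1 lbmol/h.
Outlet amounts (n = n₀ + Σ ν·ξ):
  V: 609.3 − 1(516.1) = 93.22
  U: 0 + 1(516.1) − 1(130.1) = 386
  R: 0 + 3(130.1) = 390.2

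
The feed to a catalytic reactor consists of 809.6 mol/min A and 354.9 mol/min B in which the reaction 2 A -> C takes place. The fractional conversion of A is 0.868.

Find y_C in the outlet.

A reacted = 0.868 × 809.6 = 702.7 mol/min; ν_A = −2, so ξ = 702.7/2 = 351.4 mol/min.
Outlet amounts (n = n₀ + ν ξ):
  A: 809.6 − 2(351.4) = 106.9
  C: 0 + 1(351.4) = 351.4
  B: 354.9 (inert)
Total out = 813.1 mol/min; y_C = 351.4 / 813.1 = 0.4321.

0.432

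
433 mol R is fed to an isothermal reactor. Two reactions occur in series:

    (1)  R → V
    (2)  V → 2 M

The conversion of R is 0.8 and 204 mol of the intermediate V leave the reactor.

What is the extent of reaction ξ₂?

Conversion of R: R consumed = 1ξ₁ = 0.8 × 433 → ξ₁ = 346.4 mol.
V balance: n_V = 0 + 1ξ₁ − 1ξ₂ = 204 → ξ₂ = (1·346.4 − 204)/1 = 142.4 mol.
Outlet amounts (n = n₀ + Σ ν·ξ):
  R: 433 − 1(346.4) = 86.6
  V: 0 + 1(346.4) − 1(142.4) = 204
  M: 0 + 2(142.4) = 284.8

ξ₂ = 142 mol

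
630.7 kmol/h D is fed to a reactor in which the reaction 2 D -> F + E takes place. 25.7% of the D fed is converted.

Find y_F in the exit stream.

D reacted = 0.257 × 630.7 = 162.1 kmol/h; ν_D = −2, so ξ = 162.1/2 = 81.04 kmol/h.
Outlet amounts (n = n₀ + ν ξ):
  D: 630.7 − 2(81.04) = 468.6
  F: 0 + 1(81.04) = 81.04
  E: 0 + 1(81.04) = 81.04
Total out = 630.7 kmol/h; y_F = 81.04 / 630.7 = 0.1285.

0.129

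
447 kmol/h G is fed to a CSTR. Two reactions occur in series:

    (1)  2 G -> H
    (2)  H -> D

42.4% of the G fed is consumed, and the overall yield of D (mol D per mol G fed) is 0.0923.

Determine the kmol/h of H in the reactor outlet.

53.5 kmol/h

Conversion of G: G consumed = 2ξ₁ = 0.424 × 447 → ξ₁ = 94.76 kmol/h.
Yield of D: 1ξ₂ / 447 = 0.0923 → ξ₂ = 41.26 kmol/h.
Outlet amounts (n = n₀ + Σ ν·ξ):
  G: 447 − 2(94.76) = 257.5
  H: 0 + 1(94.76) − 1(41.26) = 53.51
  D: 0 + 1(41.26) = 41.26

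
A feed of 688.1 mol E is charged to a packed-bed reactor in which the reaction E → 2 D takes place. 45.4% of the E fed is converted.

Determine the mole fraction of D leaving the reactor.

0.624

E reacted = 0.454 × 688.1 = 312.4 mol; ν_E = −1, so ξ = 312.4/1 = 312.4 mol.
Outlet amounts (n = n₀ + ν ξ):
  E: 688.1 − 1(312.4) = 375.7
  D: 0 + 2(312.4) = 624.8
Total out = 1000 mol; y_D = 624.8 / 1000 = 0.6245.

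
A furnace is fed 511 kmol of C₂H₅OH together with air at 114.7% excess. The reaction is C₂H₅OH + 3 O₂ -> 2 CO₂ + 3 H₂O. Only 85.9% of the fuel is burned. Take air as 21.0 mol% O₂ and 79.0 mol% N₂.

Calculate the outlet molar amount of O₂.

1970 kmol

Stoichiometric O₂ = 3 × 511 = 1533 kmol; O₂ fed = 1533 × 2.147 = 3291 kmol.
N₂ fed = 3291 × 79/21 = 12380 kmol.
Fuel reacted = 0.859 × 511 → ξ = 438.9 kmol.
Outlet (n = n₀ + ν ξ):
  C₂H₅OH: 511 − 1(438.9) = 72.05
  O₂: 3291 − 3(438.9) = 1975
  N₂: 12380 (inert)
  CO₂: 0 + 2(438.9) = 877.9
  H₂O: 0 + 3(438.9) = 1317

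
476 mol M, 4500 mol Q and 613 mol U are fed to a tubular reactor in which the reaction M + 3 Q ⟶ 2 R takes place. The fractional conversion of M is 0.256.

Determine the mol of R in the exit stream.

244 mol

M reacted = 0.256 × 476 = 121.9 mol; ν_M = −1, so ξ = 121.9/1 = 121.9 mol.
Outlet amounts (n = n₀ + ν ξ):
  M: 476 − 1(121.9) = 354.1
  Q: 4500 − 3(121.9) = 4134
  R: 0 + 2(121.9) = 243.7
  U: 613 (inert)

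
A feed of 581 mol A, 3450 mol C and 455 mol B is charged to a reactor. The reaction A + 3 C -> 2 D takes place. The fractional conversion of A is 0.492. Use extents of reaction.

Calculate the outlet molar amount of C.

2590 mol

A reacted = 0.492 × 581 = 285.9 mol; ν_A = −1, so ξ = 285.9/1 = 285.9 mol.
Outlet amounts (n = n₀ + ν ξ):
  A: 581 − 1(285.9) = 295.1
  C: 3450 − 3(285.9) = 2592
  D: 0 + 2(285.9) = 571.7
  B: 455 (inert)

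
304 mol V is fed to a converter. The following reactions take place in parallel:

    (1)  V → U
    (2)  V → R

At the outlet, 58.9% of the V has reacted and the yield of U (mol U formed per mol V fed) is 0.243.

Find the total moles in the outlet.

304 mol

Yield of U: 1ξ₁ / 304 = 0.243 → ξ₁ = 73.87 mol.
Conversion of V: 1ξ₁ + 1ξ₂ = 0.589 × 304 = 179.1 → ξ₂ = 105.2 mol.
Outlet amounts (n = n₀ + Σ ν·ξ):
  V: 304 − 1(73.87) − 1(105.2) = 124.9
  U: 0 + 1(73.87) = 73.87
  R: 0 + 1(105.2) = 105.2
Total out = 124.9 + 73.87 + 105.2 = 304 mol.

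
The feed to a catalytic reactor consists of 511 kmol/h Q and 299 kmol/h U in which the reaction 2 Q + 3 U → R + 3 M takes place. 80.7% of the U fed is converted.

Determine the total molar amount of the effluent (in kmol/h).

U reacted = 0.807 × 299 = 241.3 kmol/h; ν_U = −3, so ξ = 241.3/3 = 80.43 kmol/h.
Outlet amounts (n = n₀ + ν ξ):
  Q: 511 − 2(80.43) = 350.1
  U: 299 − 3(80.43) = 57.71
  R: 0 + 1(80.43) = 80.43
  M: 0 + 3(80.43) = 241.3
Total out = 350.1 + 57.71 + 80.43 + 241.3 = 729.6 kmol/h.

730 kmol/h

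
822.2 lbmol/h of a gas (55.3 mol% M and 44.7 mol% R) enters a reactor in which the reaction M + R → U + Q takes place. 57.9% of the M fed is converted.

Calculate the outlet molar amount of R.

M reacted = 0.579 × 454.7 = 263.3 lbmol/h; ν_M = −1, so ξ = 263.3/1 = 263.3 lbmol/h.
Outlet amounts (n = n₀ + ν ξ):
  M: 454.7 − 1(263.3) = 191.4
  R: 367.5 − 1(263.3) = 104.3
  U: 0 + 1(263.3) = 263.3
  Q: 0 + 1(263.3) = 263.3

104 lbmol/h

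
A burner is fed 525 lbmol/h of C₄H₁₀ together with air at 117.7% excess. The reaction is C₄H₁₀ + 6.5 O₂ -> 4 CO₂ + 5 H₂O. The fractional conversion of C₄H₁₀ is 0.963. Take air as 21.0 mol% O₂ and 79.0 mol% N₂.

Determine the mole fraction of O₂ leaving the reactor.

Stoichiometric O₂ = 6.5 × 525 = 3412 lbmol/h; O₂ fed = 3412 × 2.177 = 7429 lbmol/h.
N₂ fed = 7429 × 79/21 = 27950 lbmol/h.
Fuel reacted = 0.963 × 525 → ξ = 505.6 lbmol/h.
Outlet (n = n₀ + ν ξ):
  C₄H₁₀: 525 − 1(505.6) = 19.43
  O₂: 7429 − 6.5(505.6) = 4143
  N₂: 27950 (inert)
  CO₂: 0 + 4(505.6) = 2022
  H₂O: 0 + 5(505.6) = 2528
Total out = 36660 lbmol/h; y_O₂ = 4143 / 36660 = 0.113.

0.113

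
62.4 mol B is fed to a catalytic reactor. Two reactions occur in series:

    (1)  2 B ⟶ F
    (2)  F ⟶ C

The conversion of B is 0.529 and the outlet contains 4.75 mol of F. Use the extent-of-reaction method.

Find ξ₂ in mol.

ξ₂ = 11.8 mol

Conversion of B: B consumed = 2ξ₁ = 0.529 × 62.4 → ξ₁ = 16.5 mol.
F balance: n_F = 0 + 1ξ₁ − 1ξ₂ = 4.75 → ξ₂ = (1·16.5 − 4.75)/1 = 11.75 mol.
Outlet amounts (n = n₀ + Σ ν·ξ):
  B: 62.4 − 2(16.5) = 29.39
  F: 0 + 1(16.5) − 1(11.75) = 4.75
  C: 0 + 1(11.75) = 11.75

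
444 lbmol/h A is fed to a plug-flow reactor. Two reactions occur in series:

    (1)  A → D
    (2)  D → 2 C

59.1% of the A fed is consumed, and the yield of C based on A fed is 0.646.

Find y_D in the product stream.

Conversion of A: A consumed = 1ξ₁ = 0.591 × 444 → ξ₁ = 262.4 lbmol/h.
Yield of C: 2ξ₂ / 444 = 0.646 → ξ₂ = 143.4 lbmol/h.
Outlet amounts (n = n₀ + Σ ν·ξ):
  A: 444 − 1(262.4) = 181.6
  D: 0 + 1(262.4) − 1(143.4) = 119
  C: 0 + 2(143.4) = 286.8
Total out = 587.4 lbmol/h; y_D = 119 / 587.4 = 0.2026.

0.203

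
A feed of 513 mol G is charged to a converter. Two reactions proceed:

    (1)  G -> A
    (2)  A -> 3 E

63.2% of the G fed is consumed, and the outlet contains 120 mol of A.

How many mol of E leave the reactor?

Conversion of G: G consumed = 1ξ₁ = 0.632 × 513 → ξ₁ = 324.2 mol.
A balance: n_A = 0 + 1ξ₁ − 1ξ₂ = 120 → ξ₂ = (1·324.2 − 120)/1 = 204.2 mol.
Outlet amounts (n = n₀ + Σ ν·ξ):
  G: 513 − 1(324.2) = 188.8
  A: 0 + 1(324.2) − 1(204.2) = 120
  E: 0 + 3(204.2) = 612.6

613 mol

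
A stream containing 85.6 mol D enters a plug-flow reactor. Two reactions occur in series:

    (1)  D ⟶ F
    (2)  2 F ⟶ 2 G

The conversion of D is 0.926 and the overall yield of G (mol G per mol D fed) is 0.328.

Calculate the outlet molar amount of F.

Conversion of D: D consumed = 1ξ₁ = 0.926 × 85.6 → ξ₁ = 79.27 mol.
Yield of G: 2ξ₂ / 85.6 = 0.328 → ξ₂ = 14.04 mol.
Outlet amounts (n = n₀ + Σ ν·ξ):
  D: 85.6 − 1(79.27) = 6.334
  F: 0 + 1(79.27) − 2(14.04) = 51.19
  G: 0 + 2(14.04) = 28.08

51.2 mol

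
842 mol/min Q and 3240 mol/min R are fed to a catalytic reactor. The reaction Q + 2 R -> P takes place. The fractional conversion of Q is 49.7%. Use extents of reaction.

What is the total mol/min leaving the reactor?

Q reacted = 0.497 × 842 = 418.5 mol/min; ν_Q = −1, so ξ = 418.5/1 = 418.5 mol/min.
Outlet amounts (n = n₀ + ν ξ):
  Q: 842 − 1(418.5) = 423.5
  R: 3240 − 2(418.5) = 2403
  P: 0 + 1(418.5) = 418.5
Total out = 423.5 + 2403 + 418.5 = 3245 mol/min.

3250 mol/min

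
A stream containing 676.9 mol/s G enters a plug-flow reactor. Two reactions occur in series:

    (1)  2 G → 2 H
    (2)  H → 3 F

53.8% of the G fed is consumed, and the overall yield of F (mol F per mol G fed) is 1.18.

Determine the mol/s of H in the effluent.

Conversion of G: G consumed = 2ξ₁ = 0.538 × 676.9 → ξ₁ = 182.1 mol/s.
Yield of F: 3ξ₂ / 676.9 = 1.18 → ξ₂ = 266.2 mol/s.
Outlet amounts (n = n₀ + Σ ν·ξ):
  G: 676.9 − 2(182.1) = 312.7
  H: 0 + 2(182.1) − 1(266.2) = 97.92
  F: 0 + 3(266.2) = 798.7

97.9 mol/s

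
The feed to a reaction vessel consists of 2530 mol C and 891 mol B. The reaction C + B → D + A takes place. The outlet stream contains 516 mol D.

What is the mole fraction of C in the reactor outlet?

For D: n = n₀ + 1ξ → 516 = 0 + 1ξ, giving ξ = 516 mol.
Outlet amounts (n = n₀ + ν ξ):
  C: 2530 − 1(516) = 2014
  B: 891 − 1(516) = 375
  D: 0 + 1(516) = 516
  A: 0 + 1(516) = 516
Total out = 3421 mol; y_C = 2014 / 3421 = 0.5887.

0.589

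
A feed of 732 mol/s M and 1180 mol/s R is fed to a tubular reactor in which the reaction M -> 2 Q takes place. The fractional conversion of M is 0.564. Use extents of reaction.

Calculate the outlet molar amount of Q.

826 mol/s

M reacted = 0.564 × 732 = 412.8 mol/s; ν_M = −1, so ξ = 412.8/1 = 412.8 mol/s.
Outlet amounts (n = n₀ + ν ξ):
  M: 732 − 1(412.8) = 319.2
  Q: 0 + 2(412.8) = 825.7
  R: 1180 (inert)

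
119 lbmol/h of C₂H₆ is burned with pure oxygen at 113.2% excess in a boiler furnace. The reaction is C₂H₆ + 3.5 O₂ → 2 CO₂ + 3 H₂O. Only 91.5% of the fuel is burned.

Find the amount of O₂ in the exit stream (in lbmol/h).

507 lbmol/h

Stoichiometric O₂ = 3.5 × 119 = 416.5 lbmol/h; O₂ fed = 416.5 × 2.132 = 888 lbmol/h.
Fuel reacted = 0.915 × 119 → ξ = 108.9 lbmol/h.
Outlet (n = n₀ + ν ξ):
  C₂H₆: 119 − 1(108.9) = 10.11
  O₂: 888 − 3.5(108.9) = 506.9
  CO₂: 0 + 2(108.9) = 217.8
  H₂O: 0 + 3(108.9) = 326.7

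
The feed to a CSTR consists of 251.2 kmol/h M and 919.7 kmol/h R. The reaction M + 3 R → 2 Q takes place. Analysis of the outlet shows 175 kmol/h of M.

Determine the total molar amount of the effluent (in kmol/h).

For M: n = n₀ − 1ξ → 175 = 251.2 − 1ξ, giving ξ = 76.2 kmol/h.
Outlet amounts (n = n₀ + ν ξ):
  M: 251.2 − 1(76.2) = 175
  R: 919.7 − 3(76.2) = 691.1
  Q: 0 + 2(76.2) = 152.4
Total out = 175 + 691.1 + 152.4 = 1019 kmol/h.

1020 kmol/h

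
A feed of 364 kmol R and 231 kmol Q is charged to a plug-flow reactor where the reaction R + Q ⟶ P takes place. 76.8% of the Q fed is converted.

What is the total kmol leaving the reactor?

418 kmol

Q reacted = 0.768 × 231 = 177.4 kmol; ν_Q = −1, so ξ = 177.4/1 = 177.4 kmol.
Outlet amounts (n = n₀ + ν ξ):
  R: 364 − 1(177.4) = 186.6
  Q: 231 − 1(177.4) = 53.59
  P: 0 + 1(177.4) = 177.4
Total out = 186.6 + 53.59 + 177.4 = 417.6 kmol.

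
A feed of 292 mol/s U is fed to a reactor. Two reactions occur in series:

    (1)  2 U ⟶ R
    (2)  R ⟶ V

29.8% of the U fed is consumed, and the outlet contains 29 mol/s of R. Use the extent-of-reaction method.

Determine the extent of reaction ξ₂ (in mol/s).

Conversion of U: U consumed = 2ξ₁ = 0.298 × 292 → ξ₁ = 43.51 mol/s.
R balance: n_R = 0 + 1ξ₁ − 1ξ₂ = 29 → ξ₂ = (1·43.51 − 29)/1 = 14.51 mol/s.
Outlet amounts (n = n₀ + Σ ν·ξ):
  U: 292 − 2(43.51) = 205
  R: 0 + 1(43.51) − 1(14.51) = 29
  V: 0 + 1(14.51) = 14.51

ξ₂ = 14.5 mol/s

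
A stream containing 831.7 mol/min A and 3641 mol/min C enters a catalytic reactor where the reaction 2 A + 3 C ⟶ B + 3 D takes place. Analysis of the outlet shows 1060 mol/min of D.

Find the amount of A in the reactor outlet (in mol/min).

For D: n = n₀ + 3ξ → 1060 = 0 + 3ξ, giving ξ = 353.3 mol/min.
Outlet amounts (n = n₀ + ν ξ):
  A: 831.7 − 2(353.3) = 125
  C: 3641 − 3(353.3) = 2581
  B: 0 + 1(353.3) = 353.3
  D: 0 + 3(353.3) = 1060

125 mol/min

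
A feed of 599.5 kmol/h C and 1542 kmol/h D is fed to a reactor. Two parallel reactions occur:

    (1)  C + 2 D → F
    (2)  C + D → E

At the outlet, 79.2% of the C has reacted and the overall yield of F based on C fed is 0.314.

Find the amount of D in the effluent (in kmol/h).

879 kmol/h

Yield of F: 1ξ₁ / 599.5 = 0.314 → ξ₁ = 188.2 kmol/h.
Conversion of C: 1ξ₁ + 1ξ₂ = 0.792 × 599.5 = 474.8 → ξ₂ = 286.6 kmol/h.
Outlet amounts (n = n₀ + Σ ν·ξ):
  C: 599.5 − 1(188.2) − 1(286.6) = 124.7
  D: 1542 − 2(188.2) − 1(286.6) = 879
  F: 0 + 1(188.2) = 188.2
  E: 0 + 1(286.6) = 286.6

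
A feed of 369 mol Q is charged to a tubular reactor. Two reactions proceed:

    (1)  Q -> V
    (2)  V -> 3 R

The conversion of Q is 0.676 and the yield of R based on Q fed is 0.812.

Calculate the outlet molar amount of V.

Conversion of Q: Q consumed = 1ξ₁ = 0.676 × 369 → ξ₁ = 249.4 mol.
Yield of R: 3ξ₂ / 369 = 0.812 → ξ₂ = 99.88 mol.
Outlet amounts (n = n₀ + Σ ν·ξ):
  Q: 369 − 1(249.4) = 119.6
  V: 0 + 1(249.4) − 1(99.88) = 149.6
  R: 0 + 3(99.88) = 299.6

150 mol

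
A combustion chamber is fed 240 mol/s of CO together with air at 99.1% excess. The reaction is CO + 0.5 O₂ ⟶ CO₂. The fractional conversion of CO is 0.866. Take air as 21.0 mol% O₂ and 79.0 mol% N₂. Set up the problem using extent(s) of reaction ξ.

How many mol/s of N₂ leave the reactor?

Stoichiometric O₂ = 0.5 × 240 = 120 mol/s; O₂ fed = 120 × 1.991 = 238.9 mol/s.
N₂ fed = 238.9 × 79/21 = 898.8 mol/s.
Fuel reacted = 0.866 × 240 → ξ = 207.8 mol/s.
Outlet (n = n₀ + ν ξ):
  CO: 240 − 1(207.8) = 32.16
  O₂: 238.9 − 0.5(207.8) = 135
  N₂: 898.8 (inert)
  CO₂: 0 + 1(207.8) = 207.8

899 mol/s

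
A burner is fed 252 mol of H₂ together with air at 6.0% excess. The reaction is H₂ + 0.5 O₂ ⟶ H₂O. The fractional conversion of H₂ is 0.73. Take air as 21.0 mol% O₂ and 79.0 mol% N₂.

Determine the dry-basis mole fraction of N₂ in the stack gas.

Stoichiometric O₂ = 0.5 × 252 = 126 mol; O₂ fed = 126 × 1.060 = 133.6 mol.
N₂ fed = 133.6 × 79/21 = 502.4 mol.
Fuel reacted = 0.73 × 252 → ξ = 184 mol.
Outlet (n = n₀ + ν ξ):
  H₂: 252 − 1(184) = 68.04
  O₂: 133.6 − 0.5(184) = 41.58
  N₂: 502.4 (inert)
  H₂O: 0 + 1(184) = 184
Dry total = 612.1 mol; y_N₂ (dry) = 502.4 / 612.1 = 0.8209.

0.821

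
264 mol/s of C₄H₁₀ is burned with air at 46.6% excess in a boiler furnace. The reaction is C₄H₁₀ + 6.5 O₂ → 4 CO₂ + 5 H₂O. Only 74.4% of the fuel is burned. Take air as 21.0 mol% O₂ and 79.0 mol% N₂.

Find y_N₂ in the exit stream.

Stoichiometric O₂ = 6.5 × 264 = 1716 mol/s; O₂ fed = 1716 × 1.466 = 2516 mol/s.
N₂ fed = 2516 × 79/21 = 9464 mol/s.
Fuel reacted = 0.744 × 264 → ξ = 196.4 mol/s.
Outlet (n = n₀ + ν ξ):
  C₄H₁₀: 264 − 1(196.4) = 67.58
  O₂: 2516 − 6.5(196.4) = 1239
  N₂: 9464 (inert)
  CO₂: 0 + 4(196.4) = 785.7
  H₂O: 0 + 5(196.4) = 982.1
Total out = 12540 mol/s; y_N₂ = 9464 / 12540 = 0.7548.

0.755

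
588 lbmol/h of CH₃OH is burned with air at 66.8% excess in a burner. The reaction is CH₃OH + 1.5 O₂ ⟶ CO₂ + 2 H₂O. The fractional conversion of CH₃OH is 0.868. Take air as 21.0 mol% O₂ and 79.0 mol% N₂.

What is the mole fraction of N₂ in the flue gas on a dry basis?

Stoichiometric O₂ = 1.5 × 588 = 882 lbmol/h; O₂ fed = 882 × 1.668 = 1471 lbmol/h.
N₂ fed = 1471 × 79/21 = 5534 lbmol/h.
Fuel reacted = 0.868 × 588 → ξ = 510.4 lbmol/h.
Outlet (n = n₀ + ν ξ):
  CH₃OH: 588 − 1(510.4) = 77.62
  O₂: 1471 − 1.5(510.4) = 705.6
  N₂: 5534 (inert)
  CO₂: 0 + 1(510.4) = 510.4
  H₂O: 0 + 2(510.4) = 1021
Dry total = 6828 lbmol/h; y_N₂ (dry) = 5534 / 6828 = 0.8105.

0.811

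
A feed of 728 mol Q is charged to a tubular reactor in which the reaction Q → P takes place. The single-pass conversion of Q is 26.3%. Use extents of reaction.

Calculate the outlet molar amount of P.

Q reacted = 0.263 × 728 = 191.5 mol; ν_Q = −1, so ξ = 191.5/1 = 191.5 mol.
Outlet amounts (n = n₀ + ν ξ):
  Q: 728 − 1(191.5) = 536.5
  P: 0 + 1(191.5) = 191.5

191 mol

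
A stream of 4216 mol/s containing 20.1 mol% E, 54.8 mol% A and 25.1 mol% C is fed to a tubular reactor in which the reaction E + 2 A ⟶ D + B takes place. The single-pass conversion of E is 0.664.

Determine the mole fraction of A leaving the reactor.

E reacted = 0.664 × 847.4 = 562.7 mol/s; ν_E = −1, so ξ = 562.7/1 = 562.7 mol/s.
Outlet amounts (n = n₀ + ν ξ):
  E: 847.4 − 1(562.7) = 284.7
  A: 2310 − 2(562.7) = 1185
  D: 0 + 1(562.7) = 562.7
  B: 0 + 1(562.7) = 562.7
  C: 1058 (inert)
Total out = 3653 mol/s; y_A = 1185 / 3653 = 0.3244.

0.324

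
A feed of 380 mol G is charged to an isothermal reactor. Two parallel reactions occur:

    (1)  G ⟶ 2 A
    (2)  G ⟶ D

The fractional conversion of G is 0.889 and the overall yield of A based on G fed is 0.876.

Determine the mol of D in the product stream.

Yield of A: 2ξ₁ / 380 = 0.876 → ξ₁ = 166.4 mol.
Conversion of G: 1ξ₁ + 1ξ₂ = 0.889 × 380 = 337.8 → ξ₂ = 171.4 mol.
Outlet amounts (n = n₀ + Σ ν·ξ):
  G: 380 − 1(166.4) − 1(171.4) = 42.18
  A: 0 + 2(166.4) = 332.9
  D: 0 + 1(171.4) = 171.4

171 mol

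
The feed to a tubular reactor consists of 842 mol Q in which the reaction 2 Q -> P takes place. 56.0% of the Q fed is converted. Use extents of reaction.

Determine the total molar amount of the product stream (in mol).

606 mol

Q reacted = 0.56 × 842 = 471.5 mol; ν_Q = −2, so ξ = 471.5/2 = 235.8 mol.
Outlet amounts (n = n₀ + ν ξ):
  Q: 842 − 2(235.8) = 370.5
  P: 0 + 1(235.8) = 235.8
Total out = 370.5 + 235.8 = 606.2 mol.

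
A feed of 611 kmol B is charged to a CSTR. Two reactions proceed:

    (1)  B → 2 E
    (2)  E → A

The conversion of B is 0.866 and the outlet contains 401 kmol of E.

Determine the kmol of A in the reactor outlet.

Conversion of B: B consumed = 1ξ₁ = 0.866 × 611 → ξ₁ = 529.1 kmol.
E balance: n_E = 0 + 2ξ₁ − 1ξ₂ = 401 → ξ₂ = (2·529.1 − 401)/1 = 657.3 kmol.
Outlet amounts (n = n₀ + Σ ν·ξ):
  B: 611 − 1(529.1) = 81.87
  E: 0 + 2(529.1) − 1(657.3) = 401
  A: 0 + 1(657.3) = 657.3

657 kmol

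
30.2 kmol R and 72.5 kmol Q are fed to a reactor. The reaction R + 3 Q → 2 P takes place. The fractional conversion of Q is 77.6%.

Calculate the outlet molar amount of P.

Q reacted = 0.776 × 72.5 = 56.26 kmol; ν_Q = −3, so ξ = 56.26/3 = 18.75 kmol.
Outlet amounts (n = n₀ + ν ξ):
  R: 30.2 − 1(18.75) = 11.45
  Q: 72.5 − 3(18.75) = 16.24
  P: 0 + 2(18.75) = 37.51

37.5 kmol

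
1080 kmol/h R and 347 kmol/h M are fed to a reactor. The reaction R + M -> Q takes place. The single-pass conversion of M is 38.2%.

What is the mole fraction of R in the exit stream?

0.732

M reacted = 0.382 × 347 = 132.6 kmol/h; ν_M = −1, so ξ = 132.6/1 = 132.6 kmol/h.
Outlet amounts (n = n₀ + ν ξ):
  R: 1080 − 1(132.6) = 947.4
  M: 347 − 1(132.6) = 214.4
  Q: 0 + 1(132.6) = 132.6
Total out = 1294 kmol/h; y_R = 947.4 / 1294 = 0.7319.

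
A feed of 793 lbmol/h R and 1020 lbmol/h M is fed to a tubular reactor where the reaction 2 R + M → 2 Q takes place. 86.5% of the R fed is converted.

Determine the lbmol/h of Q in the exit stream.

686 lbmol/h

R reacted = 0.865 × 793 = 685.9 lbmol/h; ν_R = −2, so ξ = 685.9/2 = 343 lbmol/h.
Outlet amounts (n = n₀ + ν ξ):
  R: 793 − 2(343) = 107.1
  M: 1020 − 1(343) = 677
  Q: 0 + 2(343) = 685.9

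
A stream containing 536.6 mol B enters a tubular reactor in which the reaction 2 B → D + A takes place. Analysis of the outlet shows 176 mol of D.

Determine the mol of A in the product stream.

For D: n = n₀ + 1ξ → 176 = 0 + 1ξ, giving ξ = 176 mol.
Outlet amounts (n = n₀ + ν ξ):
  B: 536.6 − 2(176) = 184.6
  D: 0 + 1(176) = 176
  A: 0 + 1(176) = 176

176 mol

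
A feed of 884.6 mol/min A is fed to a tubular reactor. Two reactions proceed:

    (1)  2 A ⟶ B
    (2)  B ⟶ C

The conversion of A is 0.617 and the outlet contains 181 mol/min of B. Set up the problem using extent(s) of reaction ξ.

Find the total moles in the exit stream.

Conversion of A: A consumed = 2ξ₁ = 0.617 × 884.6 → ξ₁ = 272.9 mol/min.
B balance: n_B = 0 + 1ξ₁ − 1ξ₂ = 181 → ξ₂ = (1·272.9 − 181)/1 = 91.9 mol/min.
Outlet amounts (n = n₀ + Σ ν·ξ):
  A: 884.6 − 2(272.9) = 338.8
  B: 0 + 1(272.9) − 1(91.9) = 181
  C: 0 + 1(91.9) = 91.9
Total out = 338.8 + 181 + 91.9 = 611.7 mol/min.

612 mol/min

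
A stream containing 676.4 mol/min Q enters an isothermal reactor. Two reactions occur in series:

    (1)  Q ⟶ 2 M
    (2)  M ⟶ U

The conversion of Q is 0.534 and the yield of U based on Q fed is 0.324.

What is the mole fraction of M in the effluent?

0.485

Conversion of Q: Q consumed = 1ξ₁ = 0.534 × 676.4 → ξ₁ = 361.2 mol/min.
Yield of U: 1ξ₂ / 676.4 = 0.324 → ξ₂ = 219.2 mol/min.
Outlet amounts (n = n₀ + Σ ν·ξ):
  Q: 676.4 − 1(361.2) = 315.2
  M: 0 + 2(361.2) − 1(219.2) = 503.2
  U: 0 + 1(219.2) = 219.2
Total out = 1038 mol/min; y_M = 503.2 / 1038 = 0.485.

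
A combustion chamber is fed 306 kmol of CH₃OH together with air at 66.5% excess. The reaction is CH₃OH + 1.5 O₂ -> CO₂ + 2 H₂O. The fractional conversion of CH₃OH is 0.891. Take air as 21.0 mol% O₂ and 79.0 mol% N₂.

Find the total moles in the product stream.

4080 kmol

Stoichiometric O₂ = 1.5 × 306 = 459 kmol; O₂ fed = 459 × 1.665 = 764.2 kmol.
N₂ fed = 764.2 × 79/21 = 2875 kmol.
Fuel reacted = 0.891 × 306 → ξ = 272.6 kmol.
Outlet (n = n₀ + ν ξ):
  CH₃OH: 306 − 1(272.6) = 33.35
  O₂: 764.2 − 1.5(272.6) = 355.3
  N₂: 2875 (inert)
  CO₂: 0 + 1(272.6) = 272.6
  H₂O: 0 + 2(272.6) = 545.3
Total out = 33.35 + 355.3 + 2875 + 272.6 + 545.3 = 4082 kmol.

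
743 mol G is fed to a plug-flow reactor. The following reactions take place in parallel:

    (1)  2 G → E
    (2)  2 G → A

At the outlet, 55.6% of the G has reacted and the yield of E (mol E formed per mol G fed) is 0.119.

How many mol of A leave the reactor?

118 mol

Yield of E: 1ξ₁ / 743 = 0.119 → ξ₁ = 88.42 mol.
Conversion of G: 2ξ₁ + 2ξ₂ = 0.556 × 743 = 413.1 → ξ₂ = 118.1 mol.
Outlet amounts (n = n₀ + Σ ν·ξ):
  G: 743 − 2(88.42) − 2(118.1) = 329.9
  E: 0 + 1(88.42) = 88.42
  A: 0 + 1(118.1) = 118.1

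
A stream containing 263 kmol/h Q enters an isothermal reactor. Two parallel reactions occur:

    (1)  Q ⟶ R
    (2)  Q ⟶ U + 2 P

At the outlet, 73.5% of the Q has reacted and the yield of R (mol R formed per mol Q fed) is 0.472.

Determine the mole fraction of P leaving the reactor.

0.345

Yield of R: 1ξ₁ / 263 = 0.472 → ξ₁ = 124.1 kmol/h.
Conversion of Q: 1ξ₁ + 1ξ₂ = 0.735 × 263 = 193.3 → ξ₂ = 69.17 kmol/h.
Outlet amounts (n = n₀ + Σ ν·ξ):
  Q: 263 − 1(124.1) − 1(69.17) = 69.69
  R: 0 + 1(124.1) = 124.1
  U: 0 + 1(69.17) = 69.17
  P: 0 + 2(69.17) = 138.3
Total out = 401.3 kmol/h; y_P = 138.3 / 401.3 = 0.3447.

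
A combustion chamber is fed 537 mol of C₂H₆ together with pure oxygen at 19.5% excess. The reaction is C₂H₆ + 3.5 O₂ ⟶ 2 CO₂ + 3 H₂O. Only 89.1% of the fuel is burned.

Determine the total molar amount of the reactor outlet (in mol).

Stoichiometric O₂ = 3.5 × 537 = 1880 mol; O₂ fed = 1880 × 1.195 = 2246 mol.
Fuel reacted = 0.891 × 537 → ξ = 478.5 mol.
Outlet (n = n₀ + ν ξ):
  C₂H₆: 537 − 1(478.5) = 58.53
  O₂: 2246 − 3.5(478.5) = 571.4
  CO₂: 0 + 2(478.5) = 956.9
  H₂O: 0 + 3(478.5) = 1435
Total out = 58.53 + 571.4 + 956.9 + 1435 = 3022 mol.

3020 mol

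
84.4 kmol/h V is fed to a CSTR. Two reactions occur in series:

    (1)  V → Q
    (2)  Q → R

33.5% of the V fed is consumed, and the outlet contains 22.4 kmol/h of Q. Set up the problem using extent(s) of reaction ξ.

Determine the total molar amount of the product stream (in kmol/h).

84.4 kmol/h

Conversion of V: V consumed = 1ξ₁ = 0.335 × 84.4 → ξ₁ = 28.27 kmol/h.
Q balance: n_Q = 0 + 1ξ₁ − 1ξ₂ = 22.4 → ξ₂ = (1·28.27 − 22.4)/1 = 5.874 kmol/h.
Outlet amounts (n = n₀ + Σ ν·ξ):
  V: 84.4 − 1(28.27) = 56.13
  Q: 0 + 1(28.27) − 1(5.874) = 22.4
  R: 0 + 1(5.874) = 5.874
Total out = 56.13 + 22.4 + 5.874 = 84.4 kmol/h.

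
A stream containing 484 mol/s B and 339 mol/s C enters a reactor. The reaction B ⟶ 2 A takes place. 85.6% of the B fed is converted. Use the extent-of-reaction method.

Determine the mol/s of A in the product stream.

829 mol/s

B reacted = 0.856 × 484 = 414.3 mol/s; ν_B = −1, so ξ = 414.3/1 = 414.3 mol/s.
Outlet amounts (n = n₀ + ν ξ):
  B: 484 − 1(414.3) = 69.7
  A: 0 + 2(414.3) = 828.6
  C: 339 (inert)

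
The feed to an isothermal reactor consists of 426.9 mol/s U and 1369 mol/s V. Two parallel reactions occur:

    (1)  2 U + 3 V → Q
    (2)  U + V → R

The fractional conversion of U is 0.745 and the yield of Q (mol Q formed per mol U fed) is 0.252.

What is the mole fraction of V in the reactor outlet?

Yield of Q: 1ξ₁ / 426.9 = 0.252 → ξ₁ = 107.6 mol/s.
Conversion of U: 2ξ₁ + 1ξ₂ = 0.745 × 426.9 = 318 → ξ₂ = 102.9 mol/s.
Outlet amounts (n = n₀ + Σ ν·ξ):
  U: 426.9 − 2(107.6) − 1(102.9) = 108.9
  V: 1369 − 3(107.6) − 1(102.9) = 943.4
  Q: 0 + 1(107.6) = 107.6
  R: 0 + 1(102.9) = 102.9
Total out = 1263 mol/s; y_V = 943.4 / 1263 = 0.7471.

0.747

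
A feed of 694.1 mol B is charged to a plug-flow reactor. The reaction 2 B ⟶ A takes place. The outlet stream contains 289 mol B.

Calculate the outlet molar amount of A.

203 mol

For B: n = n₀ − 2ξ → 289 = 694.1 − 2ξ, giving ξ = 202.6 mol.
Outlet amounts (n = n₀ + ν ξ):
  B: 694.1 − 2(202.6) = 289
  A: 0 + 1(202.6) = 202.6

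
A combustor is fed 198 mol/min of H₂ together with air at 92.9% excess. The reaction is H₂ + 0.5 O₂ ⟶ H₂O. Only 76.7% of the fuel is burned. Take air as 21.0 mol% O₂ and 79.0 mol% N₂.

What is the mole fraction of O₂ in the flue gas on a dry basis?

0.131

Stoichiometric O₂ = 0.5 × 198 = 99 mol/min; O₂ fed = 99 × 1.929 = 191 mol/min.
N₂ fed = 191 × 79/21 = 718.4 mol/min.
Fuel reacted = 0.767 × 198 → ξ = 151.9 mol/min.
Outlet (n = n₀ + ν ξ):
  H₂: 198 − 1(151.9) = 46.13
  O₂: 191 − 0.5(151.9) = 115
  N₂: 718.4 (inert)
  H₂O: 0 + 1(151.9) = 151.9
Dry total = 879.6 mol/min; y_O₂ (dry) = 115 / 879.6 = 0.1308.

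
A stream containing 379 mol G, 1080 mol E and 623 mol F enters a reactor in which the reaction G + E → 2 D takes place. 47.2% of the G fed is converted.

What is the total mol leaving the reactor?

G reacted = 0.472 × 379 = 178.9 mol; ν_G = −1, so ξ = 178.9/1 = 178.9 mol.
Outlet amounts (n = n₀ + ν ξ):
  G: 379 − 1(178.9) = 200.1
  E: 1080 − 1(178.9) = 901.1
  D: 0 + 2(178.9) = 357.8
  F: 623 (inert)
Total out = 200.1 + 901.1 + 357.8 + 623 = 2082 mol.

2080 mol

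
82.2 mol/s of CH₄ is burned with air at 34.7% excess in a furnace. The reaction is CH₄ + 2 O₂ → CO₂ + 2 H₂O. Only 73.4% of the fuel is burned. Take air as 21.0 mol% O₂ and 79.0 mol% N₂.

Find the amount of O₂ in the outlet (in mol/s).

101 mol/s

Stoichiometric O₂ = 2 × 82.2 = 164.4 mol/s; O₂ fed = 164.4 × 1.347 = 221.4 mol/s.
N₂ fed = 221.4 × 79/21 = 833.1 mol/s.
Fuel reacted = 0.734 × 82.2 → ξ = 60.33 mol/s.
Outlet (n = n₀ + ν ξ):
  CH₄: 82.2 − 1(60.33) = 21.87
  O₂: 221.4 − 2(60.33) = 100.8
  N₂: 833.1 (inert)
  CO₂: 0 + 1(60.33) = 60.33
  H₂O: 0 + 2(60.33) = 120.7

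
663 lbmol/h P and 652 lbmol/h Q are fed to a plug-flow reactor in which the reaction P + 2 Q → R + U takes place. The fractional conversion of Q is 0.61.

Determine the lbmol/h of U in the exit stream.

Q reacted = 0.61 × 652 = 397.7 lbmol/h; ν_Q = −2, so ξ = 397.7/2 = 198.9 lbmol/h.
Outlet amounts (n = n₀ + ν ξ):
  P: 663 − 1(198.9) = 464.1
  Q: 652 − 2(198.9) = 254.3
  R: 0 + 1(198.9) = 198.9
  U: 0 + 1(198.9) = 198.9

199 lbmol/h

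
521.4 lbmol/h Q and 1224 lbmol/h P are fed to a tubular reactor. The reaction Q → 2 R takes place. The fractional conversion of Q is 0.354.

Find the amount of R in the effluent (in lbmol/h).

369 lbmol/h

Q reacted = 0.354 × 521.4 = 184.6 lbmol/h; ν_Q = −1, so ξ = 184.6/1 = 184.6 lbmol/h.
Outlet amounts (n = n₀ + ν ξ):
  Q: 521.4 − 1(184.6) = 336.8
  R: 0 + 2(184.6) = 369.2
  P: 1224 (inert)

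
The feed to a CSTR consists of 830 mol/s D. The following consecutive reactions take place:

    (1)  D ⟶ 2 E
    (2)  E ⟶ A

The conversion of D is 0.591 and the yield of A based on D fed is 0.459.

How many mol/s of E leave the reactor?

600 mol/s

Conversion of D: D consumed = 1ξ₁ = 0.591 × 830 → ξ₁ = 490.5 mol/s.
Yield of A: 1ξ₂ / 830 = 0.459 → ξ₂ = 381 mol/s.
Outlet amounts (n = n₀ + Σ ν·ξ):
  D: 830 − 1(490.5) = 339.5
  E: 0 + 2(490.5) − 1(381) = 600.1
  A: 0 + 1(381) = 381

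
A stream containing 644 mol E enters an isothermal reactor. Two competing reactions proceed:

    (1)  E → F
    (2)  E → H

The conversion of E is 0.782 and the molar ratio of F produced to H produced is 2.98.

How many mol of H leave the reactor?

127 mol

Conversion of E: E consumed = 0.782 × 644 = 503.6 mol = 1ξ₁ + 1ξ₂.
Selectivity: 1ξ₁ / (1ξ₂) = 2.98 → ξ₁ = 2.98 ξ₂.
Substitute: (1·2.98 + 1) ξ₂ = 503.6 → ξ₂ = 126.5 mol, ξ₁ = 377.1 mol.
Outlet amounts (n = n₀ + Σ ν·ξ):
  E: 644 − 1(377.1) − 1(126.5) = 140.4
  F: 0 + 1(377.1) = 377.1
  H: 0 + 1(126.5) = 126.5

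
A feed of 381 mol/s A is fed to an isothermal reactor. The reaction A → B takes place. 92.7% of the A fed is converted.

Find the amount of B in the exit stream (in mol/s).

A reacted = 0.927 × 381 = 353.2 mol/s; ν_A = −1, so ξ = 353.2/1 = 353.2 mol/s.
Outlet amounts (n = n₀ + ν ξ):
  A: 381 − 1(353.2) = 27.81
  B: 0 + 1(353.2) = 353.2

353 mol/s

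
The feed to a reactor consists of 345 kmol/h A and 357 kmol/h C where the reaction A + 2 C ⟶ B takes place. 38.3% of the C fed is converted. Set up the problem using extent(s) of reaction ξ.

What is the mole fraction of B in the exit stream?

0.121

C reacted = 0.383 × 357 = 136.7 kmol/h; ν_C = −2, so ξ = 136.7/2 = 68.37 kmol/h.
Outlet amounts (n = n₀ + ν ξ):
  A: 345 − 1(68.37) = 276.6
  C: 357 − 2(68.37) = 220.3
  B: 0 + 1(68.37) = 68.37
Total out = 565.3 kmol/h; y_B = 68.37 / 565.3 = 0.1209.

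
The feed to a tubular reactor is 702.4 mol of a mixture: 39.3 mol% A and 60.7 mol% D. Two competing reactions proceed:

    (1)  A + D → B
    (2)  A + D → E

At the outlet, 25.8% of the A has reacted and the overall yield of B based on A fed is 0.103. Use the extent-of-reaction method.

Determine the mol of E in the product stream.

Yield of B: 1ξ₁ / 276 = 0.103 → ξ₁ = 28.43 mol.
Conversion of A: 1ξ₁ + 1ξ₂ = 0.258 × 276 = 71.22 → ξ₂ = 42.79 mol.
Outlet amounts (n = n₀ + Σ ν·ξ):
  A: 276 − 1(28.43) − 1(42.79) = 204.8
  D: 426.4 − 1(28.43) − 1(42.79) = 355.1
  B: 0 + 1(28.43) = 28.43
  E: 0 + 1(42.79) = 42.79

42.8 mol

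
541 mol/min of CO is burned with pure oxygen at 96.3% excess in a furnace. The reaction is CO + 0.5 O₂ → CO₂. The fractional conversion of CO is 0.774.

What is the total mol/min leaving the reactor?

Stoichiometric O₂ = 0.5 × 541 = 270.5 mol/min; O₂ fed = 270.5 × 1.963 = 531 mol/min.
Fuel reacted = 0.774 × 541 → ξ = 418.7 mol/min.
Outlet (n = n₀ + ν ξ):
  CO: 541 − 1(418.7) = 122.3
  O₂: 531 − 0.5(418.7) = 321.6
  CO₂: 0 + 1(418.7) = 418.7
Total out = 122.3 + 321.6 + 418.7 = 862.6 mol/min.

863 mol/min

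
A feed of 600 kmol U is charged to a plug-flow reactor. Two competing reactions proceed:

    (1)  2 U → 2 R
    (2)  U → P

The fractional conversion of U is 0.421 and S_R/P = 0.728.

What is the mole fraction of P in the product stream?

Conversion of U: U consumed = 0.421 × 600 = 252.6 kmol = 2ξ₁ + 1ξ₂.
Selectivity: 2ξ₁ / (1ξ₂) = 0.728 → ξ₁ = 0.364 ξ₂.
Substitute: (2·0.364 + 1) ξ₂ = 252.6 → ξ₂ = 146.2 kmol, ξ₁ = 53.21 kmol.
Outlet amounts (n = n₀ + Σ ν·ξ):
  U: 600 − 2(53.21) − 1(146.2) = 347.4
  R: 0 + 2(53.21) = 106.4
  P: 0 + 1(146.2) = 146.2
Total out = 600 kmol; y_P = 146.2 / 600 = 0.2436.

0.244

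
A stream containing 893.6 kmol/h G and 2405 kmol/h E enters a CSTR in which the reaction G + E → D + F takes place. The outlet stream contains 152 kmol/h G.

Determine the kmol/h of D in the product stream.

742 kmol/h

For G: n = n₀ − 1ξ → 152 = 893.6 − 1ξ, giving ξ = 741.6 kmol/h.
Outlet amounts (n = n₀ + ν ξ):
  G: 893.6 − 1(741.6) = 152
  E: 2405 − 1(741.6) = 1663
  D: 0 + 1(741.6) = 741.6
  F: 0 + 1(741.6) = 741.6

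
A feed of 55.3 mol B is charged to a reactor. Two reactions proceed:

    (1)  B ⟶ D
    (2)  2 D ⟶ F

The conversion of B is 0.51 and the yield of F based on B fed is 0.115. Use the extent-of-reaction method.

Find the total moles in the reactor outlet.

Conversion of B: B consumed = 1ξ₁ = 0.51 × 55.3 → ξ₁ = 28.2 mol.
Yield of F: 1ξ₂ / 55.3 = 0.115 → ξ₂ = 6.359 mol.
Outlet amounts (n = n₀ + Σ ν·ξ):
  B: 55.3 − 1(28.2) = 27.1
  D: 0 + 1(28.2) − 2(6.359) = 15.48
  F: 0 + 1(6.359) = 6.359
Total out = 27.1 + 15.48 + 6.359 = 48.94 mol.

48.9 mol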